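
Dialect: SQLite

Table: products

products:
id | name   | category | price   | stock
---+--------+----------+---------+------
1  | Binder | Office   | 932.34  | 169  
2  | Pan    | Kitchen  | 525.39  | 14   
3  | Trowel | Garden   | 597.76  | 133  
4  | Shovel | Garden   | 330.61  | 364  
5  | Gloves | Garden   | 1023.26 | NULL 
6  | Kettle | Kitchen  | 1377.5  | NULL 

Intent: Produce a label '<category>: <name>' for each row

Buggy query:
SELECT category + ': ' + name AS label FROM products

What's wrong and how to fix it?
Bug: '+' is numeric addition; on text columns SQLite converts them to 0 instead of concatenating

Fix: Replace + with || to concatenate text

Corrected query:
SELECT category || ': ' || name AS label FROM products

Result:
label          
---------------
Office: Binder 
Kitchen: Pan   
Garden: Trowel 
Garden: Shovel 
Garden: Gloves 
Kitchen: Kettle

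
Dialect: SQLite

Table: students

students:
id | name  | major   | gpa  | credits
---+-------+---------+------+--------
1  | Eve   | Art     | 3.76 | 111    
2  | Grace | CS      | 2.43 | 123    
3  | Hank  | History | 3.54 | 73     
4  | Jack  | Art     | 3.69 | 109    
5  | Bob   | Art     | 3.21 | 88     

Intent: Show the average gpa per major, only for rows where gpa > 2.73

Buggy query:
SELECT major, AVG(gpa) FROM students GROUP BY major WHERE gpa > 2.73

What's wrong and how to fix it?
Bug: WHERE cannot follow GROUP BY

Fix: Move the WHERE clause before GROUP BY

Corrected query:
SELECT major, AVG(gpa) FROM students WHERE gpa > 2.73 GROUP BY major

Result:
major   | AVG(gpa)
--------+---------
Art     | 3.553333
History | 3.54    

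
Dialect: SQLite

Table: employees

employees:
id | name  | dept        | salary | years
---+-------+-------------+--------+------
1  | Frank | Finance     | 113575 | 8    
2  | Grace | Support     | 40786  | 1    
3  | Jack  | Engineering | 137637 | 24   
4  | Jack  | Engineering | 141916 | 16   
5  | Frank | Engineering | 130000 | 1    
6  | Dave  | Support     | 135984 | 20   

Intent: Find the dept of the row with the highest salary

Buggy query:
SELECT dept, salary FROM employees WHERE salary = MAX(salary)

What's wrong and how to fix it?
Bug: MAX(salary) is an aggregate and cannot be used directly in WHERE

Fix: Wrap MAX in a scalar subquery so WHERE compares against a single value

Corrected query:
SELECT dept, salary FROM employees WHERE salary = (SELECT MAX(salary) FROM employees)

Result:
dept        | salary
------------+-------
Engineering | 141916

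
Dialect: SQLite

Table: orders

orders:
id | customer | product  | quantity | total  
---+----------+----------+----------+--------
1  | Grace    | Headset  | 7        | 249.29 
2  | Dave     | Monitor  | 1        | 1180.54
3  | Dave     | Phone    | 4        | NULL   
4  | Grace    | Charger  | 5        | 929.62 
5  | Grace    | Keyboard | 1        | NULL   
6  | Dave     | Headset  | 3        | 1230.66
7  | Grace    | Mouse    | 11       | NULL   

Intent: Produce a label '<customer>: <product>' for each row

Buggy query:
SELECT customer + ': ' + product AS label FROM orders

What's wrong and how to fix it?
Bug: '+' is numeric addition; on text columns SQLite converts them to 0 instead of concatenating

Fix: Replace + with || to concatenate text

Corrected query:
SELECT customer || ': ' || product AS label FROM orders

Result:
label          
---------------
Grace: Headset 
Dave: Monitor  
Dave: Phone    
Grace: Charger 
Grace: Keyboard
Dave: Headset  
Grace: Mouse   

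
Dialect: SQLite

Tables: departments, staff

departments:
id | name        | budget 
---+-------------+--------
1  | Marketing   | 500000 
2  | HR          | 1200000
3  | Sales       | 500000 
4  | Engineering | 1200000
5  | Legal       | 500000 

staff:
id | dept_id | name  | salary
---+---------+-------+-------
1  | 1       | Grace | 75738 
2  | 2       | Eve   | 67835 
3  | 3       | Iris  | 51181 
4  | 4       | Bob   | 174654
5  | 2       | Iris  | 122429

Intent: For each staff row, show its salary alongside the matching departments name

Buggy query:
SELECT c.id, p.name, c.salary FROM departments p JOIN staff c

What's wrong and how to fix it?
Bug: JOIN with no ON clause produces a cartesian product; every staff row pairs with every departments row

Fix: Add ON c.dept_id = p.id to the JOIN

Corrected query:
SELECT c.id, p.name, c.salary FROM departments p JOIN staff c ON c.dept_id = p.id

Result:
id | name        | salary
---+-------------+-------
1  | Marketing   | 75738 
2  | HR          | 67835 
3  | Sales       | 51181 
4  | Engineering | 174654
5  | HR          | 122429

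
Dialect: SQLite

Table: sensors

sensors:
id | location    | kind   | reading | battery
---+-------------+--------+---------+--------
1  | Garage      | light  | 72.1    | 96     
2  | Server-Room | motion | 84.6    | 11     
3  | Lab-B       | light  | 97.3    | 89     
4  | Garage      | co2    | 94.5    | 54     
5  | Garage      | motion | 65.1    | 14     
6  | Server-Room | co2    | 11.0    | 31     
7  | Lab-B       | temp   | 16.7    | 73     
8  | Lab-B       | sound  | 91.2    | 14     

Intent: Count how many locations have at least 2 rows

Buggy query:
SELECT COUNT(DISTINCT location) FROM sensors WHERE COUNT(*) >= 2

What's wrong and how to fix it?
Bug: COUNT(*) cannot appear in WHERE; the per-group count doesn't exist yet

Fix: Group first with HAVING COUNT(*) >= 2, then COUNT the resulting groups

Corrected query:
SELECT COUNT(*) FROM (SELECT location FROM sensors GROUP BY location HAVING COUNT(*) >= 2)

Result:
COUNT(*)
--------
3       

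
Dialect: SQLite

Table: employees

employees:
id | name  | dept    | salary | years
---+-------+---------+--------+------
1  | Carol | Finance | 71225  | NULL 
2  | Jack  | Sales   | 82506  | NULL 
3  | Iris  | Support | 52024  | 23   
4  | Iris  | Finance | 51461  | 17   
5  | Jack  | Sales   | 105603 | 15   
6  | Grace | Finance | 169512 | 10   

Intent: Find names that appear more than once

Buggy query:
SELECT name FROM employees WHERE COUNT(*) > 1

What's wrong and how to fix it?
Bug: WHERE can't reference COUNT(*); aggregates are computed after WHERE

Fix: Group first, then use HAVING for the count condition

Corrected query:
SELECT name FROM employees GROUP BY name HAVING COUNT(*) > 1

Result:
name
----
Iris
Jack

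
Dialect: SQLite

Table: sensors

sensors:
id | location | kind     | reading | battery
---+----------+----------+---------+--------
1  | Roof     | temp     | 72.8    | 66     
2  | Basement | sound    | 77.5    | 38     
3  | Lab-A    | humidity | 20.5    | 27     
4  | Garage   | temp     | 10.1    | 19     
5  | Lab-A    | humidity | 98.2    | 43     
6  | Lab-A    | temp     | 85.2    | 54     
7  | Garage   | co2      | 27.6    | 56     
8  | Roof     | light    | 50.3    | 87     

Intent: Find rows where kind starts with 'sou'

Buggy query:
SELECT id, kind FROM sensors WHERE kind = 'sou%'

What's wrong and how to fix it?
Bug: Wildcards only work with LIKE; '=' treats '%' as a literal character

Fix: Use LIKE for wildcard pattern matching

Corrected query:
SELECT id, kind FROM sensors WHERE kind LIKE 'sou%'

Result:
id | kind 
---+------
2  | sound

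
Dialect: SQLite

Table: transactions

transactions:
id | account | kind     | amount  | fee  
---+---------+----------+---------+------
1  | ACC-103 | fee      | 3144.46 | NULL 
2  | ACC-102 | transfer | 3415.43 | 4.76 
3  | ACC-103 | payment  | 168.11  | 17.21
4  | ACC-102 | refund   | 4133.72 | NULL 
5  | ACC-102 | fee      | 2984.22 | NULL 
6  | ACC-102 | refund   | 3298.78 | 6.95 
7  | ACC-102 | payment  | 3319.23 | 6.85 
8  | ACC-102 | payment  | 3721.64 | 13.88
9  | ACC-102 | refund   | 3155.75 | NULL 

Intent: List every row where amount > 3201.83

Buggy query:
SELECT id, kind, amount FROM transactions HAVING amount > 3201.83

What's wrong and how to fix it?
Bug: HAVING filters the output of aggregation, but this query has no GROUP BY and no aggregate functions, so SQLite rejects it (HAVING clause on a non-aggregate query); the condition here is per row

Fix: Use WHERE for row-level filtering

Corrected query:
SELECT id, kind, amount FROM transactions WHERE amount > 3201.83

Result:
id | kind     | amount 
---+----------+--------
2  | transfer | 3415.43
4  | refund   | 4133.72
6  | refund   | 3298.78
7  | payment  | 3319.23
8  | payment  | 3721.64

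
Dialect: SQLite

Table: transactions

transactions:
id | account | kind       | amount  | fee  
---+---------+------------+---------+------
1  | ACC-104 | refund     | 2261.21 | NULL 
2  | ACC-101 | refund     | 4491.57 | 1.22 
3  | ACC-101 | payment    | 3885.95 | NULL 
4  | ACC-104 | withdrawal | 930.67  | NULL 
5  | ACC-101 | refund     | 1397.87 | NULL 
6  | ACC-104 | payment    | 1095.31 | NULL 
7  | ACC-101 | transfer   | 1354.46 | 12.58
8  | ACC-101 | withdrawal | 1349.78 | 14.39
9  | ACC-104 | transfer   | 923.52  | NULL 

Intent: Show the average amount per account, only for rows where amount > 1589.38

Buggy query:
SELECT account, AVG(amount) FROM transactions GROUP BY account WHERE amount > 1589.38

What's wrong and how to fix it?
Bug: WHERE cannot follow GROUP BY

Fix: Place WHERE between FROM and GROUP BY

Corrected query:
SELECT account, AVG(amount) FROM transactions WHERE amount > 1589.38 GROUP BY account

Result:
account | AVG(amount)
--------+------------
ACC-101 | 4188.76    
ACC-104 | 2261.21    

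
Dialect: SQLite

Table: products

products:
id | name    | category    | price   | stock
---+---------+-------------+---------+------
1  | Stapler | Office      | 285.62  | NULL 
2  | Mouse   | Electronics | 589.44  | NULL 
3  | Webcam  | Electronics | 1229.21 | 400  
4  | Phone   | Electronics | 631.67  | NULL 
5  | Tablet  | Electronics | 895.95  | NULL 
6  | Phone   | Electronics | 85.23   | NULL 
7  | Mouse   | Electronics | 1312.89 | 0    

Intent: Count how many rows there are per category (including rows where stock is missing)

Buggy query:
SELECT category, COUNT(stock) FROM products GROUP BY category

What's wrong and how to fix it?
Bug: COUNT(stock) skips NULLs, so groups with missing stock are undercounted

Fix: Use COUNT(*) to count all rows regardless of NULL

Corrected query:
SELECT category, COUNT(*) FROM products GROUP BY category

Result:
category    | COUNT(*)
------------+---------
Electronics | 6       
Office      | 1       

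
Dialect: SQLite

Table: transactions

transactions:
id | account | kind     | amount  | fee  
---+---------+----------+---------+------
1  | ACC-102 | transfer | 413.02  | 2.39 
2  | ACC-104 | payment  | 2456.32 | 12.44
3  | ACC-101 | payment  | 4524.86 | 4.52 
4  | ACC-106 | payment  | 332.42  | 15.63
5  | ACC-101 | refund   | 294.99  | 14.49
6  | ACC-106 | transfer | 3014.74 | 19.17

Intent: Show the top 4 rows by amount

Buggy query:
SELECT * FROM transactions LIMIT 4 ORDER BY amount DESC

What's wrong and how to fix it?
Bug: ORDER BY cannot follow LIMIT; LIMIT is the final clause

Fix: Sort with ORDER BY, then apply LIMIT

Corrected query:
SELECT * FROM transactions ORDER BY amount DESC LIMIT 4

Result:
id | account | kind     | amount  | fee  
---+---------+----------+---------+------
3  | ACC-101 | payment  | 4524.86 | 4.52 
6  | ACC-106 | transfer | 3014.74 | 19.17
2  | ACC-104 | payment  | 2456.32 | 12.44
1  | ACC-102 | transfer | 413.02  | 2.39 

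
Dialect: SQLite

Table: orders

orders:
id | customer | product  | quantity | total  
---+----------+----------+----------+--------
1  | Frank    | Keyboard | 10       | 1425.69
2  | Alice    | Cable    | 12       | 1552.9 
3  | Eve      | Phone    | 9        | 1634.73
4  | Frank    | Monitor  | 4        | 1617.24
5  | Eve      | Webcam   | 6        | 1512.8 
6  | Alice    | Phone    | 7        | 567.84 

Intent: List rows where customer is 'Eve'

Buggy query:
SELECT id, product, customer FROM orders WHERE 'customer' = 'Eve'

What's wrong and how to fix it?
Bug: Single quotes denote string literals in SQL; the column name is being compared as a constant string

Fix: Reference the column as customer without single quotes

Corrected query:
SELECT id, product, customer FROM orders WHERE customer = 'Eve'

Result:
id | product | customer
---+---------+---------
3  | Phone   | Eve     
5  | Webcam  | Eve     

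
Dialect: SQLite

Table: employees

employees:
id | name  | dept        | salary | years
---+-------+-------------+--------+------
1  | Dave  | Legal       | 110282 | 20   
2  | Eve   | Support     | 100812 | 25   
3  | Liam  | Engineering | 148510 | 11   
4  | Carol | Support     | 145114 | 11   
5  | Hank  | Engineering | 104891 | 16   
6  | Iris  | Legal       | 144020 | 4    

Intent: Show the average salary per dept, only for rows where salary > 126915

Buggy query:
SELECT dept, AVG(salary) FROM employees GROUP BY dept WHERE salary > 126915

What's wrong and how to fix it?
Bug: WHERE cannot follow GROUP BY

Fix: Move the WHERE clause before GROUP BY

Corrected query:
SELECT dept, AVG(salary) FROM employees WHERE salary > 126915 GROUP BY dept

Result:
dept        | AVG(salary)
------------+------------
Engineering | 148510     
Legal       | 144020     
Support     | 145114     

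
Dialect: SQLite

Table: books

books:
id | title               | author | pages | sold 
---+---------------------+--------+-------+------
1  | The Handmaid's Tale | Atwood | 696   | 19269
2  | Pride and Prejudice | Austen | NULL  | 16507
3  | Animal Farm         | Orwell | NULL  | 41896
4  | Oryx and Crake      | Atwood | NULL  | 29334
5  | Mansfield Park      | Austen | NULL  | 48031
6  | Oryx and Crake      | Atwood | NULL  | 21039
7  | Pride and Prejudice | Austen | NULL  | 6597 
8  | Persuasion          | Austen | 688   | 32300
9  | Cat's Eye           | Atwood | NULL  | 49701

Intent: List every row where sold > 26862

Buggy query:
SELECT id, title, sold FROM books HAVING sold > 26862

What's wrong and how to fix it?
Bug: This is a non-aggregate query (no GROUP BY, no aggregates), so in SQLite the HAVING clause is invalid here; a row-level condition belongs in WHERE

Fix: Use WHERE for row-level filtering

Corrected query:
SELECT id, title, sold FROM books WHERE sold > 26862

Result:
id | title          | sold 
---+----------------+------
3  | Animal Farm    | 41896
4  | Oryx and Crake | 29334
5  | Mansfield Park | 48031
8  | Persuasion     | 32300
9  | Cat's Eye      | 49701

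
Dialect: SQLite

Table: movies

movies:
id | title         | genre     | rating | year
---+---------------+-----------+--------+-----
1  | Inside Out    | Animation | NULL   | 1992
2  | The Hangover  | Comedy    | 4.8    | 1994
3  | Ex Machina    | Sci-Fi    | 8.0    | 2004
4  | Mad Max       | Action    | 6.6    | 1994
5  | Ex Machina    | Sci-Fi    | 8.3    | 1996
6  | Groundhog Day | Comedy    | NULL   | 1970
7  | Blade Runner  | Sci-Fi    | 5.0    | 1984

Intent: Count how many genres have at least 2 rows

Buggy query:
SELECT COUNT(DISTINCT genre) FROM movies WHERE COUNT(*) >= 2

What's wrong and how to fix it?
Bug: COUNT(*) cannot appear in WHERE; the per-group count doesn't exist yet

Fix: Use a subquery that GROUPs and filters with HAVING, then count its rows

Corrected query:
SELECT COUNT(*) FROM (SELECT genre FROM movies GROUP BY genre HAVING COUNT(*) >= 2)

Result:
COUNT(*)
--------
2       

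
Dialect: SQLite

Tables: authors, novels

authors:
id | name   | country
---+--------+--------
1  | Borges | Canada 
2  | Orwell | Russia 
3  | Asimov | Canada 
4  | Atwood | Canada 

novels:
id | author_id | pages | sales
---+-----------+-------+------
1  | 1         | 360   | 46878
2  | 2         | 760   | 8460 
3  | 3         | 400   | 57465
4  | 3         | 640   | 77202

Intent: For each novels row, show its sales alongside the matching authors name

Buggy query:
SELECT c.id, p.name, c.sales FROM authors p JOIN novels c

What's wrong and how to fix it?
Bug: JOIN with no ON clause produces a cartesian product; every novels row pairs with every authors row

Fix: Specify the join condition linking the foreign key to the parent id

Corrected query:
SELECT c.id, p.name, c.sales FROM authors p JOIN novels c ON c.author_id = p.id

Result:
id | name   | sales
---+--------+------
1  | Borges | 46878
2  | Orwell | 8460 
3  | Asimov | 57465
4  | Asimov | 77202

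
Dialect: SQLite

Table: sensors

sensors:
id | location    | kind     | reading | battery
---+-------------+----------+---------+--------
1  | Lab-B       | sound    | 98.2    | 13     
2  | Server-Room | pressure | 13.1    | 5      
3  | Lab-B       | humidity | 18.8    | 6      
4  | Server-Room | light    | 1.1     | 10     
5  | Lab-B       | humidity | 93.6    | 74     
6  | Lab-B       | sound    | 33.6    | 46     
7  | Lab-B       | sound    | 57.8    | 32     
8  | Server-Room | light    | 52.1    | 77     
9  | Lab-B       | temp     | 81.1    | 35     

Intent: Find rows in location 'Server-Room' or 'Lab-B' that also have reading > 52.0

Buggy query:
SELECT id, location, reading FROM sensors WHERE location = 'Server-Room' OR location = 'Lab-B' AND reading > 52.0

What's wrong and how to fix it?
Bug: Without parentheses, AND is evaluated before OR, so the reading filter only applies to the 'Lab-B' branch

Fix: Add parentheses around the OR so the AND applies to both alternatives

Corrected query:
SELECT id, location, reading FROM sensors WHERE (location = 'Server-Room' OR location = 'Lab-B') AND reading > 52.0

Result:
id | location    | reading
---+-------------+--------
1  | Lab-B       | 98.2   
5  | Lab-B       | 93.6   
7  | Lab-B       | 57.8   
8  | Server-Room | 52.1   
9  | Lab-B       | 81.1   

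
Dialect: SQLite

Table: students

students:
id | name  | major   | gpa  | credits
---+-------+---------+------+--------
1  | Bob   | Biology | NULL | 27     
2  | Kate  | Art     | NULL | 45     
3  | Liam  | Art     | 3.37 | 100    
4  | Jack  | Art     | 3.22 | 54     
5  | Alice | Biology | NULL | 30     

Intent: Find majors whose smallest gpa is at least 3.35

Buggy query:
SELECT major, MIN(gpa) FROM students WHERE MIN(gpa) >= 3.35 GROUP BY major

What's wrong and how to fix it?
Bug: Aggregates like MIN are computed per group after WHERE runs

Fix: Use HAVING for the per-group MIN condition

Corrected query:
SELECT major, MIN(gpa) FROM students GROUP BY major HAVING MIN(gpa) >= 3.35

Result:
(no rows)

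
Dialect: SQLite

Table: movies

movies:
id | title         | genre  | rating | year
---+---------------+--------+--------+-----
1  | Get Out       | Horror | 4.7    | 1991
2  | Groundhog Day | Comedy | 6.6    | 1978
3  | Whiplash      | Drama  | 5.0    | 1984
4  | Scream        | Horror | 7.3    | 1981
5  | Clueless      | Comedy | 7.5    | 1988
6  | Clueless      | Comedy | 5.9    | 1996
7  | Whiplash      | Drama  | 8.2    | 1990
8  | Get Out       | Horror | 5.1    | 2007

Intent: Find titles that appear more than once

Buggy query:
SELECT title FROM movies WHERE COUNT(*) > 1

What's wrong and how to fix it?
Bug: COUNT(*) is an aggregate and cannot be used in WHERE

Fix: GROUP BY title, then filter groups with HAVING COUNT(*) > 1

Corrected query:
SELECT title FROM movies GROUP BY title HAVING COUNT(*) > 1

Result:
title   
--------
Clueless
Get Out 
Whiplash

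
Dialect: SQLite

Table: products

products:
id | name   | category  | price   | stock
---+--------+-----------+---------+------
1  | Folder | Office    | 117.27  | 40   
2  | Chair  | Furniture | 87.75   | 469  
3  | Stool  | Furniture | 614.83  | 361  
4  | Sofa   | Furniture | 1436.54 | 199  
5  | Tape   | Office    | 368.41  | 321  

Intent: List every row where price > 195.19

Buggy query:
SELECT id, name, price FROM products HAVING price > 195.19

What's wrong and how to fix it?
Bug: HAVING filters the output of aggregation, but this query has no GROUP BY and no aggregate functions, so SQLite rejects it (HAVING clause on a non-aggregate query); the condition here is per row

Fix: Replace HAVING with WHERE since the condition applies to individual rows

Corrected query:
SELECT id, name, price FROM products WHERE price > 195.19

Result:
id | name  | price  
---+-------+--------
3  | Stool | 614.83 
4  | Sofa  | 1436.54
5  | Tape  | 368.41 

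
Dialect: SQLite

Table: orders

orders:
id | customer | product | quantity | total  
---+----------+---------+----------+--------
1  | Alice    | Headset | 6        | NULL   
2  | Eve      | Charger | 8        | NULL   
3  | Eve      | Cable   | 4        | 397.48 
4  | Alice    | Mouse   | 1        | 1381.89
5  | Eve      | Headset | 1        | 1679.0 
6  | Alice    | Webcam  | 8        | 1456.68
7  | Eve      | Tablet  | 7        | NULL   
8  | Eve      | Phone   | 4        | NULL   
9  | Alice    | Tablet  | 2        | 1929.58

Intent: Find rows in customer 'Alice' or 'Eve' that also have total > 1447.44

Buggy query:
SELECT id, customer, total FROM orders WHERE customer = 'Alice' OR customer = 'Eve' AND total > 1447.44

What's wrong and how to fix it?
Bug: Without parentheses, AND is evaluated before OR, so the total filter only applies to the 'Eve' branch

Fix: Group the OR with parentheses (or use IN), then AND the threshold

Corrected query:
SELECT id, customer, total FROM orders WHERE (customer = 'Alice' OR customer = 'Eve') AND total > 1447.44

Result:
id | customer | total  
---+----------+--------
5  | Eve      | 1679   
6  | Alice    | 1456.68
9  | Alice    | 1929.58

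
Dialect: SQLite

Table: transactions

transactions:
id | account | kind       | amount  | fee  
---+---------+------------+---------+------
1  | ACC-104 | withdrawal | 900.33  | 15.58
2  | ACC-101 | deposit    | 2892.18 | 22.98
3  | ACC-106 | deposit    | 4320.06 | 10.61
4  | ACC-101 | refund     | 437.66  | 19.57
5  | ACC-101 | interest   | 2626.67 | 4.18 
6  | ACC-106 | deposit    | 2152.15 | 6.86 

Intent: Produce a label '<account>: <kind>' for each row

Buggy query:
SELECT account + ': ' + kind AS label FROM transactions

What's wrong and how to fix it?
Bug: SQLite uses || for string concatenation; + coerces text to numbers (yielding 0)

Fix: Use the || operator for string concatenation

Corrected query:
SELECT account || ': ' || kind AS label FROM transactions

Result:
label              
-------------------
ACC-104: withdrawal
ACC-101: deposit   
ACC-106: deposit   
ACC-101: refund    
ACC-101: interest  
ACC-106: deposit   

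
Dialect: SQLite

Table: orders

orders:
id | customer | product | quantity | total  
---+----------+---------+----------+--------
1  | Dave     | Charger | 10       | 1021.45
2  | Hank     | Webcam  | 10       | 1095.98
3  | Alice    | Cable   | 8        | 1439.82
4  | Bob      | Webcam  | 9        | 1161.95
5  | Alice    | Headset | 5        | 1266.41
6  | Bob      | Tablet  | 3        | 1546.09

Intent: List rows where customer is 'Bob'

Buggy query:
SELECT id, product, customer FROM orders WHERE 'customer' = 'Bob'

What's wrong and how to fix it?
Bug: 'customer' in single quotes is a string literal, not the column; the comparison is literal-vs-literal and never true

Fix: Remove the quotes around the column name (or use double quotes for an identifier)

Corrected query:
SELECT id, product, customer FROM orders WHERE customer = 'Bob'

Result:
id | product | customer
---+---------+---------
4  | Webcam  | Bob     
6  | Tablet  | Bob     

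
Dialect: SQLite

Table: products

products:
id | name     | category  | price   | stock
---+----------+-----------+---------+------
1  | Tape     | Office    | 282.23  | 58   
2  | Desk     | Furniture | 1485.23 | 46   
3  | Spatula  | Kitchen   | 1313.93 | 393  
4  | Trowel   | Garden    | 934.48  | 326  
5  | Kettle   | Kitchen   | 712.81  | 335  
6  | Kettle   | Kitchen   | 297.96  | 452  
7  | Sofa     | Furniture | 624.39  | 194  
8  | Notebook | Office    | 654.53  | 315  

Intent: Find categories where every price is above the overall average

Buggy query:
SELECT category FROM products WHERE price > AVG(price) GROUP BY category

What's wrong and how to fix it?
Bug: WHERE evaluates per row before aggregation, so AVG() is unavailable

Fix: Compute the overall average in a scalar subquery and compare each group's MIN against it in HAVING

Corrected query:
SELECT category FROM products GROUP BY category HAVING MIN(price) > (SELECT AVG(price) FROM products)

Result:
category
--------
Garden  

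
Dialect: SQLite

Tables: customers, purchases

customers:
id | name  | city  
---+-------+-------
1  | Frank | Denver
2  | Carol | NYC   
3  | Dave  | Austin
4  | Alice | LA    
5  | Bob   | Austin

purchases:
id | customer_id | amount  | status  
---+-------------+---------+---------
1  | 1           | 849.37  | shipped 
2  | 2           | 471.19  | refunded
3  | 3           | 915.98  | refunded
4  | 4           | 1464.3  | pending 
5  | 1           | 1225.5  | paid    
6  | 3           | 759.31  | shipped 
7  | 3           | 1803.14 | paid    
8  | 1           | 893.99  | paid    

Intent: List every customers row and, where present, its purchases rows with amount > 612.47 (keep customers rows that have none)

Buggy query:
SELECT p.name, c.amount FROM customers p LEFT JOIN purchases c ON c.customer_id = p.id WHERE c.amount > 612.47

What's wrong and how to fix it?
Bug: Filtering c.amount in WHERE discards the NULL rows produced by LEFT JOIN, turning it into an inner join

Fix: Put 'c.amount > 612.47' in the JOIN's ON clause instead of WHERE

Corrected query:
SELECT p.name, c.amount FROM customers p LEFT JOIN purchases c ON c.customer_id = p.id AND c.amount > 612.47

Result:
name  | amount 
------+--------
Frank | 849.37 
Frank | 893.99 
Frank | 1225.5 
Carol | NULL   
Dave  | 759.31 
Dave  | 915.98 
Dave  | 1803.14
Alice | 1464.3 
Bob   | NULL   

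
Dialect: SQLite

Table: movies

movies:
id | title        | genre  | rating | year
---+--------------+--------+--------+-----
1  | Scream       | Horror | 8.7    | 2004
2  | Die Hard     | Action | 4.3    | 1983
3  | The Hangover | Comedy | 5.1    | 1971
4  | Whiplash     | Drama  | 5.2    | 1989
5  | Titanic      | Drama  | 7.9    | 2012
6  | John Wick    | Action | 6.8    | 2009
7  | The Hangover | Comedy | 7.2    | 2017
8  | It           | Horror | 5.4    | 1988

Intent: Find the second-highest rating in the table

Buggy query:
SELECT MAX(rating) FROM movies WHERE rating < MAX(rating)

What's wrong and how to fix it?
Bug: MAX(rating) on the right of the comparison is an aggregate-in-WHERE error

Fix: Put the inner MAX in a scalar subquery

Corrected query:
SELECT MAX(rating) FROM movies WHERE rating < (SELECT MAX(rating) FROM movies)

Result:
MAX(rating)
-----------
7.9        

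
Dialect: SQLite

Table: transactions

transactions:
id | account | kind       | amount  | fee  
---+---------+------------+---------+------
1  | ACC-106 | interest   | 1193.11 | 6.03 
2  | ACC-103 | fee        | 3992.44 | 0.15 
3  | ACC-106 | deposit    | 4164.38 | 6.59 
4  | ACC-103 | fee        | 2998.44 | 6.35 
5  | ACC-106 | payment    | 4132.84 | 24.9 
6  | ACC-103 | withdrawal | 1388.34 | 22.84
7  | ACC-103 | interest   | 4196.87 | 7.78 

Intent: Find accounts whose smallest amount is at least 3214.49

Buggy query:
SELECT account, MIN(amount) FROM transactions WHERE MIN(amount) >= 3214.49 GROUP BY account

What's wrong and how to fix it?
Bug: Aggregates like MIN are computed per group after WHERE runs

Fix: Replace WHERE with HAVING after the GROUP BY

Corrected query:
SELECT account, MIN(amount) FROM transactions GROUP BY account HAVING MIN(amount) >= 3214.49

Result:
(no rows)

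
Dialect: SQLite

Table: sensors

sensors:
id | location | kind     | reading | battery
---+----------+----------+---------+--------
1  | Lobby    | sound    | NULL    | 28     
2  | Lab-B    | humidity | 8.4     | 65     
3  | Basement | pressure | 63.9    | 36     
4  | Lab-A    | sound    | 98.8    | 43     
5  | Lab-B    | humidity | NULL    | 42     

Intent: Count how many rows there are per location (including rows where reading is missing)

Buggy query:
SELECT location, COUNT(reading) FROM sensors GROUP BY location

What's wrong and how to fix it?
Bug: COUNT(reading) skips NULLs, so groups with missing reading are undercounted

Fix: Use COUNT(*) to count all rows regardless of NULL

Corrected query:
SELECT location, COUNT(*) FROM sensors GROUP BY location

Result:
location | COUNT(*)
---------+---------
Basement | 1       
Lab-A    | 1       
Lab-B    | 2       
Lobby    | 1       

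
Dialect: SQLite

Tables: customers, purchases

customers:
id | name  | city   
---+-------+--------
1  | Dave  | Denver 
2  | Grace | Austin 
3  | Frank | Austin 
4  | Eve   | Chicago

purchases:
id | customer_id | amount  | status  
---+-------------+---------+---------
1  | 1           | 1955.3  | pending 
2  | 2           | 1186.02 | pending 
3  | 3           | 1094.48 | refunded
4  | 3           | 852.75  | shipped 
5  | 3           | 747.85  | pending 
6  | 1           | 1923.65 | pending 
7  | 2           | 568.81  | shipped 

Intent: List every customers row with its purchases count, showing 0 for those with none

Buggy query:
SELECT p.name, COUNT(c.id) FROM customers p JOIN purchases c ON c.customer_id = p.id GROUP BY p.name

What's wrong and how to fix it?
Bug: An inner join excludes parents with zero children

Fix: Switch to LEFT JOIN to retain unmatched parent rows

Corrected query:
SELECT p.name, COUNT(c.id) FROM customers p LEFT JOIN purchases c ON c.customer_id = p.id GROUP BY p.name

Result:
name  | COUNT(c.id)
------+------------
Dave  | 2          
Eve   | 0          
Frank | 3          
Grace | 2          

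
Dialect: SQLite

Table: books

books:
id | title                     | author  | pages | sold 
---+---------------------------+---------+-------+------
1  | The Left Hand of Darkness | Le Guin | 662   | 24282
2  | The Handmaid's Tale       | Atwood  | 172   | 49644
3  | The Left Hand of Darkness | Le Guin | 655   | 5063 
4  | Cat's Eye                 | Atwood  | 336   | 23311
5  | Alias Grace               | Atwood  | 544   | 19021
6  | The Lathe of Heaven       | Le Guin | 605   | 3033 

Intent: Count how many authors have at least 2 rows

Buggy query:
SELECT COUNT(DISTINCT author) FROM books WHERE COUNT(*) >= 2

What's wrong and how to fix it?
Bug: WHERE filters individual rows, not groups, so a group-level COUNT is invalid there

Fix: Group first with HAVING COUNT(*) >= 2, then COUNT the resulting groups

Corrected query:
SELECT COUNT(*) FROM (SELECT author FROM books GROUP BY author HAVING COUNT(*) >= 2)

Result:
COUNT(*)
--------
2       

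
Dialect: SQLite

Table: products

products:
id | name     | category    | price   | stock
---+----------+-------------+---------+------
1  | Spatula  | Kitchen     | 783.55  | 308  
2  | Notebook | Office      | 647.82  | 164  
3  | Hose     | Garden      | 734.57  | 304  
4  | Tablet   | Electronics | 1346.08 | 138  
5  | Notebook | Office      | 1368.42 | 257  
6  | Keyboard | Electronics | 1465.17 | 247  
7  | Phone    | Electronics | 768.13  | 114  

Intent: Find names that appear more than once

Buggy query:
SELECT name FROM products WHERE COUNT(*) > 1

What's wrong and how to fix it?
Bug: COUNT(*) is an aggregate and cannot be used in WHERE

Fix: GROUP BY name, then filter groups with HAVING COUNT(*) > 1

Corrected query:
SELECT name FROM products GROUP BY name HAVING COUNT(*) > 1

Result:
name    
--------
Notebook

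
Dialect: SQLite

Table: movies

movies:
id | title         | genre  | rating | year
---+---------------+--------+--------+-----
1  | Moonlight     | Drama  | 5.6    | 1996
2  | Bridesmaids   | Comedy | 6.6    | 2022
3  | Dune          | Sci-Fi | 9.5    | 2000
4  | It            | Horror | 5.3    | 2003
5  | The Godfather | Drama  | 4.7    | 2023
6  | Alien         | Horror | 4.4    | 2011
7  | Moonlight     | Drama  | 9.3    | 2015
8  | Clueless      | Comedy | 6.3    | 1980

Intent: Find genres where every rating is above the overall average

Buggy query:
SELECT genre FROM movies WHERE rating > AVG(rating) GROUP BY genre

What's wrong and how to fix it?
Bug: WHERE evaluates per row before aggregation, so AVG() is unavailable

Fix: Compute the overall average in a scalar subquery and compare each group's MIN against it in HAVING

Corrected query:
SELECT genre FROM movies GROUP BY genre HAVING MIN(rating) > (SELECT AVG(rating) FROM movies)

Result:
genre 
------
Sci-Fi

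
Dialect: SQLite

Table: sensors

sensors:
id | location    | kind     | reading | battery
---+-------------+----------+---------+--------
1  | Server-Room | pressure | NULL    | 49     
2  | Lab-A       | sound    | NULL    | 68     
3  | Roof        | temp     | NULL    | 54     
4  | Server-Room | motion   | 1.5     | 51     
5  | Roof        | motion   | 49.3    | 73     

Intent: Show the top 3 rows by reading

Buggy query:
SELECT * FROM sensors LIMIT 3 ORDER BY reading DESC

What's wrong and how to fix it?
Bug: LIMIT must come after ORDER BY

Fix: Sort with ORDER BY, then apply LIMIT

Corrected query:
SELECT * FROM sensors ORDER BY reading DESC LIMIT 3

Result:
id | location    | kind     | reading | battery
---+-------------+----------+---------+--------
5  | Roof        | motion   | 49.3    | 73     
4  | Server-Room | motion   | 1.5     | 51     
1  | Server-Room | pressure | NULL    | 49     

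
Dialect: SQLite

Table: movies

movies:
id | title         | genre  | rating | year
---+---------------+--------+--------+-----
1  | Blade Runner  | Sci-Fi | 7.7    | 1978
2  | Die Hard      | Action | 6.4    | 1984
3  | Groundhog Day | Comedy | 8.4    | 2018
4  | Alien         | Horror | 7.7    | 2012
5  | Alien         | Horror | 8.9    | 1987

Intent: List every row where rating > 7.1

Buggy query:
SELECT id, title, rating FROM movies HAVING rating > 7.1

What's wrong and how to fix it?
Bug: HAVING filters the output of aggregation, but this query has no GROUP BY and no aggregate functions, so SQLite rejects it (HAVING clause on a non-aggregate query); the condition here is per row

Fix: Replace HAVING with WHERE since the condition applies to individual rows

Corrected query:
SELECT id, title, rating FROM movies WHERE rating > 7.1

Result:
id | title         | rating
---+---------------+-------
1  | Blade Runner  | 7.7   
3  | Groundhog Day | 8.4   
4  | Alien         | 7.7   
5  | Alien         | 8.9   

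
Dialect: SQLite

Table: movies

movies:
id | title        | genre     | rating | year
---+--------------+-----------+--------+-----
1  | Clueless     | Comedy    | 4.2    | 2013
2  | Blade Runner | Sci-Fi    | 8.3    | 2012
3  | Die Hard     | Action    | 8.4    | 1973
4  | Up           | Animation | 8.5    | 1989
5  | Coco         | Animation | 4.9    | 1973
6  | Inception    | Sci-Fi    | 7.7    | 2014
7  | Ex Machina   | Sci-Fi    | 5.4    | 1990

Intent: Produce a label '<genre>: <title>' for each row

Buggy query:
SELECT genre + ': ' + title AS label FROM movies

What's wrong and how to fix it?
Bug: '+' is numeric addition; on text columns SQLite converts them to 0 instead of concatenating

Fix: Replace + with || to concatenate text

Corrected query:
SELECT genre || ': ' || title AS label FROM movies

Result:
label               
--------------------
Comedy: Clueless    
Sci-Fi: Blade Runner
Action: Die Hard    
Animation: Up       
Animation: Coco     
Sci-Fi: Inception   
Sci-Fi: Ex Machina  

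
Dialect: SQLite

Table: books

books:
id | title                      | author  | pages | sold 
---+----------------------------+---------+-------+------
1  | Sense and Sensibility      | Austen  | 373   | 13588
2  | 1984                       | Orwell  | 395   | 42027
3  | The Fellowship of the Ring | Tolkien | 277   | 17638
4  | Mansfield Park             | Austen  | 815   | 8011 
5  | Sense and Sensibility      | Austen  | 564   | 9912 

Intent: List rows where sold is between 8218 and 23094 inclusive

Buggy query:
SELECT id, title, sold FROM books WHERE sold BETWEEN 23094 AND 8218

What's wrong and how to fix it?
Bug: BETWEEN expects the lower bound first; with 23094 AND 8218 the range is empty

Fix: Swap the bounds so the smaller value comes first

Corrected query:
SELECT id, title, sold FROM books WHERE sold BETWEEN 8218 AND 23094

Result:
id | title                      | sold 
---+----------------------------+------
1  | Sense and Sensibility      | 13588
3  | The Fellowship of the Ring | 17638
5  | Sense and Sensibility      | 9912 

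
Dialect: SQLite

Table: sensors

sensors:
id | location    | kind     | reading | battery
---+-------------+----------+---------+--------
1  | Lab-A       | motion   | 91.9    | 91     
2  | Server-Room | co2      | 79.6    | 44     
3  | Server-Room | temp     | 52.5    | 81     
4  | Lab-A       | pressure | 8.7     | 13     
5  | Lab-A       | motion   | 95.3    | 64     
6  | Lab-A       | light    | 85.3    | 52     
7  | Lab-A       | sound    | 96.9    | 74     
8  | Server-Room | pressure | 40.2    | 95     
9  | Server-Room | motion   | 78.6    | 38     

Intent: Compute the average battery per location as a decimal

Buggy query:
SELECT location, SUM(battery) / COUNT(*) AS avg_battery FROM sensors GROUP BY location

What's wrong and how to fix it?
Bug: Both operands are integers, so '/' performs integer division and truncates

Fix: Multiply by 1.0 (or CAST to REAL) to force floating-point division

Corrected query:
SELECT location, SUM(battery) * 1.0 / COUNT(*) AS avg_battery FROM sensors GROUP BY location

Result:
location    | avg_battery
------------+------------
Lab-A       | 58.8       
Server-Room | 64.5       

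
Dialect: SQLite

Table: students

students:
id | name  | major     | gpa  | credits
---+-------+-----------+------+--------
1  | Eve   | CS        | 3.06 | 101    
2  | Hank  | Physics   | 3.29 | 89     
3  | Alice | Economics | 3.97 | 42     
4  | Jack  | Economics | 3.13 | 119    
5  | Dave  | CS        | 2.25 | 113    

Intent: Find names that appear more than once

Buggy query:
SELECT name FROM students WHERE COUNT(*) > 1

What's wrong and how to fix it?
Bug: WHERE can't reference COUNT(*); aggregates are computed after WHERE

Fix: GROUP BY name, then filter groups with HAVING COUNT(*) > 1

Corrected query:
SELECT name FROM students GROUP BY name HAVING COUNT(*) > 1

Result:
(no rows)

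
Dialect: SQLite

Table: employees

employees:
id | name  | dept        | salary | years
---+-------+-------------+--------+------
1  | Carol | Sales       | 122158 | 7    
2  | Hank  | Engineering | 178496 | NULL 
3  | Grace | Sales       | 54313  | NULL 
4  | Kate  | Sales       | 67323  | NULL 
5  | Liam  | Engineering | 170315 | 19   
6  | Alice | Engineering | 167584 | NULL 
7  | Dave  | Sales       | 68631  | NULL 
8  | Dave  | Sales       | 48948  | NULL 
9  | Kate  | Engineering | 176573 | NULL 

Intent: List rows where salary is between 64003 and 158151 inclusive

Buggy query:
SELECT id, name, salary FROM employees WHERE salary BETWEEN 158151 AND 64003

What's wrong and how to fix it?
Bug: BETWEEN expects the lower bound first; with 158151 AND 64003 the range is empty

Fix: Write BETWEEN 64003 AND 158151

Corrected query:
SELECT id, name, salary FROM employees WHERE salary BETWEEN 64003 AND 158151

Result:
id | name  | salary
---+-------+-------
1  | Carol | 122158
4  | Kate  | 67323 
7  | Dave  | 68631 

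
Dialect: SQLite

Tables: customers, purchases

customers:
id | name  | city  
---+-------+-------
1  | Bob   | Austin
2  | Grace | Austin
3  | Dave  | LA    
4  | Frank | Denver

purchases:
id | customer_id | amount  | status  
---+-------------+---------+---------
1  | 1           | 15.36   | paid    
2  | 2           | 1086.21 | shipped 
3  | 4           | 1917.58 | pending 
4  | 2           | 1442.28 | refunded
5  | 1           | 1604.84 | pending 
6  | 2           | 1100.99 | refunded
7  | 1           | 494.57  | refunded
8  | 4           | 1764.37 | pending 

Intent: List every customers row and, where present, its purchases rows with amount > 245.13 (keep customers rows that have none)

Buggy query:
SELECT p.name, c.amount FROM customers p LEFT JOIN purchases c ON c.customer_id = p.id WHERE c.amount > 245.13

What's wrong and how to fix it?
Bug: A WHERE condition on the right-hand table after LEFT JOIN drops unmatched parents

Fix: Move the right-table condition into the ON clause so unmatched parents are kept

Corrected query:
SELECT p.name, c.amount FROM customers p LEFT JOIN purchases c ON c.customer_id = p.id AND c.amount > 245.13

Result:
name  | amount 
------+--------
Bob   | 494.57 
Bob   | 1604.84
Grace | 1086.21
Grace | 1100.99
Grace | 1442.28
Dave  | NULL   
Frank | 1764.37
Frank | 1917.58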